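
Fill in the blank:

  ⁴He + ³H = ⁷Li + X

Conserve mass number: 4 + 3 = 7 + A, so A = 0.
Conserve atomic number: 2 + 1 = 3 + Z, so Z = 0.
A = 0 and Z = 0 is γ — a gamma ray.

gamma ray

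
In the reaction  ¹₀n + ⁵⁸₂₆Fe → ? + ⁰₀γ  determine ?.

Fe-59

Conserve mass number: 1 + 58 = A + 0, so A = 59.
Conserve atomic number: 0 + 26 = Z + 0, so Z = 26.
Z = 26 is iron, so the species is ⁵⁹₂₆Fe.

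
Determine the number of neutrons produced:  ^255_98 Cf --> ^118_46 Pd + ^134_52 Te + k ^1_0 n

3

Conserve mass number: 255 = 118 + 134 + k, so k = 255 − 252 = 3.
Check atomic number: 98 = 46 + 52 + 0 = 98. ✓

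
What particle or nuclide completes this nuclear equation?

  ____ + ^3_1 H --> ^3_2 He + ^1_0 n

proton

Conserve mass number: A + 3 = 3 + 1, so A = 1.
Conserve atomic number: Z + 1 = 2 + 0, so Z = 1.
A = 1 and Z = 1 is ^1_1 H — a proton.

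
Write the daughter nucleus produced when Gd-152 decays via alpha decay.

Sm-148

Alpha decay: mass number changes by -4, atomic number by -2.
A: 152 − 4 = 148; Z: 64 − 2 = 62.
Z = 62 is samarium, so the daughter is Sm-148.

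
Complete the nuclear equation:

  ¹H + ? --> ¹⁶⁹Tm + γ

Er-168

Conserve mass number: 1 + A = 169 + 0, so A = 168.
Conserve atomic number: 1 + Z = 69 + 0, so Z = 68.
Z = 68 is erbium, so the species is ¹⁶⁸Er.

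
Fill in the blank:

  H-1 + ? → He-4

triton

Conserve mass number: 1 + A = 4, so A = 3.
Conserve atomic number: 1 + Z = 2, so Z = 1.
A = 3 and Z = 1 is H-3 — a triton.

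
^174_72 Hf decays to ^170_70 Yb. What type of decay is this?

ΔA = 170 − 174 = -4; ΔZ = 70 − 72 = -2.
A drops by 4 and Z drops by 2 — the signature of alpha emission.

alpha decay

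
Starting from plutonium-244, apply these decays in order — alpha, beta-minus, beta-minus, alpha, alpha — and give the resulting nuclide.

Th-232

Start: (A, Z) = (244, 94).
After α: (240, 92).
After β⁻: (240, 93).
After β⁻: (240, 94).
After α: (236, 92).
After α: (232, 90).
Z = 90 is thorium.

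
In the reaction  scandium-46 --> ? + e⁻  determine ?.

Ti-46

Conserve mass number: 46 = A + 0, so A = 46.
Conserve atomic number: 21 = Z − 1, so Z = 22.
Z = 22 is titanium, so the species is titanium-46.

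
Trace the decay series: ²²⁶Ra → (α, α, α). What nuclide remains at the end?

Pb-214

Start: (A, Z) = (226, 88).
After α: (222, 86).
After α: (218, 84).
After α: (214, 82).
Z = 82 is lead.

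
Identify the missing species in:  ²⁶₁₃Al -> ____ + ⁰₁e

Conserve mass number: 26 = A + 0, so A = 26.
Conserve atomic number: 13 = Z + 1, so Z = 12.
Z = 12 is magnesium, so the species is ²⁶₁₂Mg.

Mg-26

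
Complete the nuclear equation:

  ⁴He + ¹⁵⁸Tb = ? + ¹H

Conserve mass number: 4 + 158 = A + 1, so A = 161.
Conserve atomic number: 2 + 65 = Z + 1, so Z = 66.
Z = 66 is dysprosium, so the species is ¹⁶¹Dy.

Dy-161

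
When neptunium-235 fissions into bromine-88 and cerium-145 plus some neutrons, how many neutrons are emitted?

Conserve mass number: 235 = 88 + 145 + k, so k = 235 − 233 = 2.
Check atomic number: 93 = 35 + 58 + 0 = 93. ✓

2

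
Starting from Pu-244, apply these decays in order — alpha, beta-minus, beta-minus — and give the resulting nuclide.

Pu-240

Start: (A, Z) = (244, 94).
After α: (240, 92).
After β⁻: (240, 93).
After β⁻: (240, 94).
Z = 94 is plutonium.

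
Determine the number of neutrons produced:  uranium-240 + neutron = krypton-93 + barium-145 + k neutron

Conserve mass number: 241 = 93 + 145 + k, so k = 241 − 238 = 3.
Check atomic number: 92 = 36 + 56 + 0 = 92. ✓

3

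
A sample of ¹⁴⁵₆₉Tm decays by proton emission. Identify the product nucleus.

Er-144

Proton emission: mass number changes by -1, atomic number by -1.
A: 145 − 1 = 144; Z: 69 − 1 = 68.
Z = 68 is erbium, so the daughter is ¹⁴⁴₆₈Er.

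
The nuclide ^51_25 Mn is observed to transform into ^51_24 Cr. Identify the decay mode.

beta-plus decay or electron capture

ΔA = 51 − 51 = 0; ΔZ = 24 − 25 = -1.
A is unchanged and Z drops by 1 — a proton has become a neutron (β⁺ emission or electron capture).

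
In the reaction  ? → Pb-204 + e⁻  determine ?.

Tl-204

Conserve mass number: A = 204 + 0, so A = 204.
Conserve atomic number: Z = 82 − 1, so Z = 81.
Z = 81 is thallium, so the species is Tl-204.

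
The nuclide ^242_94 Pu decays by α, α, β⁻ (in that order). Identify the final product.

Pa-234

Start: (A, Z) = (242, 94).
After α: (238, 92).
After α: (234, 90).
After β⁻: (234, 91).
Z = 91 is protactinium.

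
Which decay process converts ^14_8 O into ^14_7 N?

ΔA = 14 − 14 = 0; ΔZ = 7 − 8 = -1.
A is unchanged and Z drops by 1 — a proton has become a neutron (β⁺ emission or electron capture).

beta-plus decay or electron capture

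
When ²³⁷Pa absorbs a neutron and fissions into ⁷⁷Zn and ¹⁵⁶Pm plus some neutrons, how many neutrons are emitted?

Conserve mass number: 238 = 77 + 156 + k, so k = 238 − 233 = 5.
Check atomic number: 91 = 30 + 61 + 0 = 91. ✓

5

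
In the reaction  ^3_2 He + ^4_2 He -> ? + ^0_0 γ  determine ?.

Be-7

Conserve mass number: 3 + 4 = A + 0, so A = 7.
Conserve atomic number: 2 + 2 = Z + 0, so Z = 4.
Z = 4 is beryllium, so the species is ^7_4 Be.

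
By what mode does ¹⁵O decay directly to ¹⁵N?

ΔA = 15 − 15 = 0; ΔZ = 7 − 8 = -1.
A is unchanged and Z drops by 1 — a proton has become a neutron (β⁺ emission or electron capture).

beta-plus decay or electron capture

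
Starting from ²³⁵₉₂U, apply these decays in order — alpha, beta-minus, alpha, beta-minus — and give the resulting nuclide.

Start: (A, Z) = (235, 92).
After α: (231, 90).
After β⁻: (231, 91).
After α: (227, 89).
After β⁻: (227, 90).
Z = 90 is thorium.

Th-227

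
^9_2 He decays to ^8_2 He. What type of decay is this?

neutron emission

ΔA = 8 − 9 = -1; ΔZ = 2 − 2 = +0.
A drops by 1 with Z unchanged — a neutron was emitted.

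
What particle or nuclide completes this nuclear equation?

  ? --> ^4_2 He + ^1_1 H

Conserve mass number: A = 4 + 1, so A = 5.
Conserve atomic number: Z = 2 + 1, so Z = 3.
Z = 3 is lithium, so the species is ^5_3 Li.

Li-5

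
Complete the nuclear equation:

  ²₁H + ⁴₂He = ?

Li-6

Conserve mass number: 2 + 4 = A, so A = 6.
Conserve atomic number: 1 + 2 = Z, so Z = 3.
Z = 3 is lithium, so the species is ⁶₃Li.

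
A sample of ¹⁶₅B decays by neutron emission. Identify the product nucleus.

B-15

Neutron emission: mass number changes by -1, atomic number by +0.
A: 16 − 1 = 15; Z: 5 = 5.
Z = 5 is boron, so the daughter is ¹⁵₅B.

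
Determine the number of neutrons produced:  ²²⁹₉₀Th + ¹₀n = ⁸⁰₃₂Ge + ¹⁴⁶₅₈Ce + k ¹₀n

Conserve mass number: 230 = 80 + 146 + k, so k = 230 − 226 = 4.
Check atomic number: 90 = 32 + 58 + 0 = 90. ✓

4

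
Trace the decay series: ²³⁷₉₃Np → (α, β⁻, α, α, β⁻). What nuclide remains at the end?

Ac-225

Start: (A, Z) = (237, 93).
After α: (233, 91).
After β⁻: (233, 92).
After α: (229, 90).
After α: (225, 88).
After β⁻: (225, 89).
Z = 89 is actinium.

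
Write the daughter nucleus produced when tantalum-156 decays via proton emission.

Hf-155

Proton emission: mass number changes by -1, atomic number by -1.
A: 156 − 1 = 155; Z: 73 − 1 = 72.
Z = 72 is hafnium, so the daughter is hafnium-155.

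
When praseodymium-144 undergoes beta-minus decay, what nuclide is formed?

Nd-144

Beta-minus decay: mass number changes by +0, atomic number by +1.
A: 144 = 144; Z: 59 + 1 = 60.
Z = 60 is neodymium, so the daughter is neodymium-144.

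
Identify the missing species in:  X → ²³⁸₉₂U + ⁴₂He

Pu-242

Conserve mass number: A = 238 + 4, so A = 242.
Conserve atomic number: Z = 92 + 2, so Z = 94.
Z = 94 is plutonium, so the species is ²⁴²₉₄Pu.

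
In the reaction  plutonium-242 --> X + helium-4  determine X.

U-238

Conserve mass number: 242 = A + 4, so A = 238.
Conserve atomic number: 94 = Z + 2, so Z = 92.
Z = 92 is uranium, so the species is uranium-238.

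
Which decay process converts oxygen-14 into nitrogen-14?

beta-plus decay or electron capture

ΔA = 14 − 14 = 0; ΔZ = 7 − 8 = -1.
A is unchanged and Z drops by 1 — a proton has become a neutron (β⁺ emission or electron capture).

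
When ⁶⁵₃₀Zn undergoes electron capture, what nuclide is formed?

Electron capture: mass number changes by +0, atomic number by -1.
A: 65 = 65; Z: 30 − 1 = 29.
Z = 29 is copper, so the daughter is ⁶⁵₂₉Cu.

Cu-65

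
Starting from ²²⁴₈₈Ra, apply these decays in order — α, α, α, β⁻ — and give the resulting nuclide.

Start: (A, Z) = (224, 88).
After α: (220, 86).
After α: (216, 84).
After α: (212, 82).
After β⁻: (212, 83).
Z = 83 is bismuth.

Bi-212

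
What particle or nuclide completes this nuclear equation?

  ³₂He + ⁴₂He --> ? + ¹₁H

Li-6

Conserve mass number: 3 + 4 = A + 1, so A = 6.
Conserve atomic number: 2 + 2 = Z + 1, so Z = 3.
Z = 3 is lithium, so the species is ⁶₃Li.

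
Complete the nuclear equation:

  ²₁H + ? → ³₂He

proton

Conserve mass number: 2 + A = 3, so A = 1.
Conserve atomic number: 1 + Z = 2, so Z = 1.
A = 1 and Z = 1 is ¹₁H — a proton.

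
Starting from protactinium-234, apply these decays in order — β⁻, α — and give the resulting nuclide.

Start: (A, Z) = (234, 91).
After β⁻: (234, 92).
After α: (230, 90).
Z = 90 is thorium.

Th-230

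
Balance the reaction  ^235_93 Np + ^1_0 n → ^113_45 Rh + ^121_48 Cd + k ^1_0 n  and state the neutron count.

Conserve mass number: 236 = 113 + 121 + k, so k = 236 − 234 = 2.
Check atomic number: 93 = 45 + 48 + 0 = 93. ✓

2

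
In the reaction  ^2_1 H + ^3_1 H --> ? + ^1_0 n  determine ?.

He-4

Conserve mass number: 2 + 3 = A + 1, so A = 4.
Conserve atomic number: 1 + 1 = Z + 0, so Z = 2.
A = 4 and Z = 2 is ^4_2 He — an alpha particle.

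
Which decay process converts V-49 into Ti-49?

beta-plus decay or electron capture

ΔA = 49 − 49 = 0; ΔZ = 22 − 23 = -1.
A is unchanged and Z drops by 1 — a proton has become a neutron (β⁺ emission or electron capture).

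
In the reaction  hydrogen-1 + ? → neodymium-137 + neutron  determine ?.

Conserve mass number: 1 + A = 137 + 1, so A = 137.
Conserve atomic number: 1 + Z = 60 + 0, so Z = 59.
Z = 59 is praseodymium, so the species is praseodymium-137.

Pr-137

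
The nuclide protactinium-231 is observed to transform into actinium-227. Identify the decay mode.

alpha decay

ΔA = 227 − 231 = -4; ΔZ = 89 − 91 = -2.
A drops by 4 and Z drops by 2 — the signature of alpha emission.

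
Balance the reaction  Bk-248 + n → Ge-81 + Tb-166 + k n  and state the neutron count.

2

Conserve mass number: 249 = 81 + 166 + k, so k = 249 − 247 = 2.
Check atomic number: 97 = 32 + 65 + 0 = 97. ✓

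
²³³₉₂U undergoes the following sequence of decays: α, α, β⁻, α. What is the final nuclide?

Fr-221

Start: (A, Z) = (233, 92).
After α: (229, 90).
After α: (225, 88).
After β⁻: (225, 89).
After α: (221, 87).
Z = 87 is francium.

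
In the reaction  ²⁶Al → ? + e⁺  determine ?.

Conserve mass number: 26 = A + 0, so A = 26.
Conserve atomic number: 13 = Z + 1, so Z = 12.
Z = 12 is magnesium, so the species is ²⁶Mg.

Mg-26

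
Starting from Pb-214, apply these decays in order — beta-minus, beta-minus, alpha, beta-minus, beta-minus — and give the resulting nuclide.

Po-210

Start: (A, Z) = (214, 82).
After β⁻: (214, 83).
After β⁻: (214, 84).
After α: (210, 82).
After β⁻: (210, 83).
After β⁻: (210, 84).
Z = 84 is polonium.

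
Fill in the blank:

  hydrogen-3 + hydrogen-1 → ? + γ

Conserve mass number: 3 + 1 = A + 0, so A = 4.
Conserve atomic number: 1 + 1 = Z + 0, so Z = 2.
A = 4 and Z = 2 is helium-4 — an alpha particle.

He-4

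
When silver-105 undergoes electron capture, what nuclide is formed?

Pd-105

Electron capture: mass number changes by +0, atomic number by -1.
A: 105 = 105; Z: 47 − 1 = 46.
Z = 46 is palladium, so the daughter is palladium-105.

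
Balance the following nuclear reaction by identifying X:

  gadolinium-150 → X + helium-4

Conserve mass number: 150 = A + 4, so A = 146.
Conserve atomic number: 64 = Z + 2, so Z = 62.
Z = 62 is samarium, so the species is samarium-146.

Sm-146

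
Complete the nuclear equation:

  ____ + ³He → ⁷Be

Conserve mass number: A + 3 = 7, so A = 4.
Conserve atomic number: Z + 2 = 4, so Z = 2.
A = 4 and Z = 2 is ⁴He — an alpha particle.

alpha particle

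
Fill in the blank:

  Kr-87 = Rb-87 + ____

beta-minus particle

Conserve mass number: 87 = 87 + A, so A = 0.
Conserve atomic number: 36 = 37 + Z, so Z = -1.
A = 0 and Z = -1 is e⁻ — a beta-minus particle.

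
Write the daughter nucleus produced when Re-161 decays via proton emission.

W-160

Proton emission: mass number changes by -1, atomic number by -1.
A: 161 − 1 = 160; Z: 75 − 1 = 74.
Z = 74 is tungsten, so the daughter is W-160.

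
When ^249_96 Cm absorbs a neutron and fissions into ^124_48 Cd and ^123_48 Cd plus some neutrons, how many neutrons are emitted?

Conserve mass number: 250 = 124 + 123 + k, so k = 250 − 247 = 3.
Check atomic number: 96 = 48 + 48 + 0 = 96. ✓

3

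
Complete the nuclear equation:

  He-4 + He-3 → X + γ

Be-7

Conserve mass number: 4 + 3 = A + 0, so A = 7.
Conserve atomic number: 2 + 2 = Z + 0, so Z = 4.
Z = 4 is beryllium, so the species is Be-7.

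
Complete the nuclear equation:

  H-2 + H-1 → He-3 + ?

Conserve mass number: 2 + 1 = 3 + A, so A = 0.
Conserve atomic number: 1 + 1 = 2 + Z, so Z = 0.
A = 0 and Z = 0 is γ — a gamma ray.

gamma ray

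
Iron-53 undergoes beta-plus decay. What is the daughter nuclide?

Beta-plus decay: mass number changes by +0, atomic number by -1.
A: 53 = 53; Z: 26 − 1 = 25.
Z = 25 is manganese, so the daughter is manganese-53.

Mn-53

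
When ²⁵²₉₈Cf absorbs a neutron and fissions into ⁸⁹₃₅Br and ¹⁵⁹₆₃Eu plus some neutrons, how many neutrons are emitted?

5

Conserve mass number: 253 = 89 + 159 + k, so k = 253 − 248 = 5.
Check atomic number: 98 = 35 + 63 + 0 = 98. ✓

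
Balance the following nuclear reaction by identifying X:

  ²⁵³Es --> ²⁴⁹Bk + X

alpha particle

Conserve mass number: 253 = 249 + A, so A = 4.
Conserve atomic number: 99 = 97 + Z, so Z = 2.
A = 4 and Z = 2 is ⁴He — an alpha particle.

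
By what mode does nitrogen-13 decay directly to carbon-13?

ΔA = 13 − 13 = 0; ΔZ = 6 − 7 = -1.
A is unchanged and Z drops by 1 — a proton has become a neutron (β⁺ emission or electron capture).

beta-plus decay or electron capture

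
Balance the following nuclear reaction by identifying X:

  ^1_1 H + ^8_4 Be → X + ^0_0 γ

B-9

Conserve mass number: 1 + 8 = A + 0, so A = 9.
Conserve atomic number: 1 + 4 = Z + 0, so Z = 5.
Z = 5 is boron, so the species is ^9_5 B.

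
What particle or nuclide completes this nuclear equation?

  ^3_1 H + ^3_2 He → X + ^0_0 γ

Li-6

Conserve mass number: 3 + 3 = A + 0, so A = 6.
Conserve atomic number: 1 + 2 = Z + 0, so Z = 3.
Z = 3 is lithium, so the species is ^6_3 Li.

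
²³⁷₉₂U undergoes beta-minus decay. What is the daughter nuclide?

Beta-minus decay: mass number changes by +0, atomic number by +1.
A: 237 = 237; Z: 92 + 1 = 93.
Z = 93 is neptunium, so the daughter is ²³⁷₉₃Np.

Np-237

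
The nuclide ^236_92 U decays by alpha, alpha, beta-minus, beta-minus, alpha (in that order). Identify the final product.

Start: (A, Z) = (236, 92).
After α: (232, 90).
After α: (228, 88).
After β⁻: (228, 89).
After β⁻: (228, 90).
After α: (224, 88).
Z = 88 is radium.

Ra-224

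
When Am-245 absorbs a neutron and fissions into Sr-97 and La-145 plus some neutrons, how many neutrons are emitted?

4

Conserve mass number: 246 = 97 + 145 + k, so k = 246 − 242 = 4.
Check atomic number: 95 = 38 + 57 + 0 = 95. ✓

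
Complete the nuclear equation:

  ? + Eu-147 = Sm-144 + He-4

Conserve mass number: A + 147 = 144 + 4, so A = 1.
Conserve atomic number: Z + 63 = 62 + 2, so Z = 1.
A = 1 and Z = 1 is H-1 — a proton.

proton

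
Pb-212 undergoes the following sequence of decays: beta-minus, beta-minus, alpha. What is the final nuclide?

Pb-208

Start: (A, Z) = (212, 82).
After β⁻: (212, 83).
After β⁻: (212, 84).
After α: (208, 82).
Z = 82 is lead.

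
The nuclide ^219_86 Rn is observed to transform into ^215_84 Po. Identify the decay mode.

ΔA = 215 − 219 = -4; ΔZ = 84 − 86 = -2.
A drops by 4 and Z drops by 2 — the signature of alpha emission.

alpha decay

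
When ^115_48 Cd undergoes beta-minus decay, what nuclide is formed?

Beta-minus decay: mass number changes by +0, atomic number by +1.
A: 115 = 115; Z: 48 + 1 = 49.
Z = 49 is indium, so the daughter is ^115_49 In.

In-115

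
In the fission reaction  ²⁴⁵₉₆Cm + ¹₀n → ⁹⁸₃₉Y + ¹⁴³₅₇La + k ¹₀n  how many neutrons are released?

5

Conserve mass number: 246 = 98 + 143 + k, so k = 246 − 241 = 5.
Check atomic number: 96 = 39 + 57 + 0 = 96. ✓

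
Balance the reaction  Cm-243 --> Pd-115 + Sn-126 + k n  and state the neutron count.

Conserve mass number: 243 = 115 + 126 + k, so k = 243 − 241 = 2.
Check atomic number: 96 = 46 + 50 + 0 = 96. ✓

2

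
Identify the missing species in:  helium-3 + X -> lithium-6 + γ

Conserve mass number: 3 + A = 6 + 0, so A = 3.
Conserve atomic number: 2 + Z = 3 + 0, so Z = 1.
A = 3 and Z = 1 is hydrogen-3 — a triton.

triton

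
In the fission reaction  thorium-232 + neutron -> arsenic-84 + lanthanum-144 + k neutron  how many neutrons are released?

Conserve mass number: 233 = 84 + 144 + k, so k = 233 − 228 = 5.
Check atomic number: 90 = 33 + 57 + 0 = 90. ✓

5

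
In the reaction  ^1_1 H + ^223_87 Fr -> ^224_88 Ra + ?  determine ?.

Conserve mass number: 1 + 223 = 224 + A, so A = 0.
Conserve atomic number: 1 + 87 = 88 + Z, so Z = 0.
A = 0 and Z = 0 is ^0_0 γ — a gamma ray.

gamma ray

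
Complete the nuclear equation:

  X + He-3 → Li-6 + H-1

Conserve mass number: A + 3 = 6 + 1, so A = 4.
Conserve atomic number: Z + 2 = 3 + 1, so Z = 2.
A = 4 and Z = 2 is He-4 — an alpha particle.

alpha particle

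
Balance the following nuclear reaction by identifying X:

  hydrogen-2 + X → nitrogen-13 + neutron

Conserve mass number: 2 + A = 13 + 1, so A = 12.
Conserve atomic number: 1 + Z = 7 + 0, so Z = 6.
Z = 6 is carbon, so the species is carbon-12.

C-12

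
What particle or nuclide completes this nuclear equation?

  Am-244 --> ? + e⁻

Cm-244

Conserve mass number: 244 = A + 0, so A = 244.
Conserve atomic number: 95 = Z − 1, so Z = 96.
Z = 96 is curium, so the species is Cm-244.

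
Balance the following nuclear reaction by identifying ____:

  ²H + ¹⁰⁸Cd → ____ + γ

In-110

Conserve mass number: 2 + 108 = A + 0, so A = 110.
Conserve atomic number: 1 + 48 = Z + 0, so Z = 49.
Z = 49 is indium, so the species is ¹¹⁰In.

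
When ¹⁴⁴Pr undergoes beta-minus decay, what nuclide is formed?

Nd-144

Beta-minus decay: mass number changes by +0, atomic number by +1.
A: 144 = 144; Z: 59 + 1 = 60.
Z = 60 is neodymium, so the daughter is ¹⁴⁴Nd.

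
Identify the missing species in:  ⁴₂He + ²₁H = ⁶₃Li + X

gamma ray

Conserve mass number: 4 + 2 = 6 + A, so A = 0.
Conserve atomic number: 2 + 1 = 3 + Z, so Z = 0.
A = 0 and Z = 0 is ⁰₀γ — a gamma ray.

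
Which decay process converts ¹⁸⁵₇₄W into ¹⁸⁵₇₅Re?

beta-minus decay

ΔA = 185 − 185 = 0; ΔZ = 75 − 74 = +1.
A is unchanged and Z rises by 1 — a neutron has become a proton (β⁻ decay).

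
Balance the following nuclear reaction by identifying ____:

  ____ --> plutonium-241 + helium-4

Cm-245

Conserve mass number: A = 241 + 4, so A = 245.
Conserve atomic number: Z = 94 + 2, so Z = 96.
Z = 96 is curium, so the species is curium-245.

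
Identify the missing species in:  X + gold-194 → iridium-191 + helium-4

neutron

Conserve mass number: A + 194 = 191 + 4, so A = 1.
Conserve atomic number: Z + 79 = 77 + 2, so Z = 0.
A = 1 and Z = 0 is neutron — a neutron.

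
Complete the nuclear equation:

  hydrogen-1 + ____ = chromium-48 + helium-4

Conserve mass number: 1 + A = 48 + 4, so A = 51.
Conserve atomic number: 1 + Z = 24 + 2, so Z = 25.
Z = 25 is manganese, so the species is manganese-51.

Mn-51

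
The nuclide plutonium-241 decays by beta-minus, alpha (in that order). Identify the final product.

Np-237

Start: (A, Z) = (241, 94).
After β⁻: (241, 95).
After α: (237, 93).
Z = 93 is neptunium.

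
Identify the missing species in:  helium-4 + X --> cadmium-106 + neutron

Conserve mass number: 4 + A = 106 + 1, so A = 103.
Conserve atomic number: 2 + Z = 48 + 0, so Z = 46.
Z = 46 is palladium, so the species is palladium-103.

Pd-103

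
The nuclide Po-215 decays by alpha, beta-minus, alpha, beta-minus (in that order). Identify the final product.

Pb-207

Start: (A, Z) = (215, 84).
After α: (211, 82).
After β⁻: (211, 83).
After α: (207, 81).
After β⁻: (207, 82).
Z = 82 is lead.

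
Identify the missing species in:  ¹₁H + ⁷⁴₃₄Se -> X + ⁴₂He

As-71

Conserve mass number: 1 + 74 = A + 4, so A = 71.
Conserve atomic number: 1 + 34 = Z + 2, so Z = 33.
Z = 33 is arsenic, so the species is ⁷¹₃₃As.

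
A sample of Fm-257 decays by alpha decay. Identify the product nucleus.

Alpha decay: mass number changes by -4, atomic number by -2.
A: 257 − 4 = 253; Z: 100 − 2 = 98.
Z = 98 is californium, so the daughter is Cf-253.

Cf-253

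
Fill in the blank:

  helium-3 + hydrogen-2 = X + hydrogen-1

Conserve mass number: 3 + 2 = A + 1, so A = 4.
Conserve atomic number: 2 + 1 = Z + 1, so Z = 2.
A = 4 and Z = 2 is helium-4 — an alpha particle.

He-4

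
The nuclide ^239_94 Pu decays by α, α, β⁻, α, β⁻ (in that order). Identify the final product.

Start: (A, Z) = (239, 94).
After α: (235, 92).
After α: (231, 90).
After β⁻: (231, 91).
After α: (227, 89).
After β⁻: (227, 90).
Z = 90 is thorium.

Th-227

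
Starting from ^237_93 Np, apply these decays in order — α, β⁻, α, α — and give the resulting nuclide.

Start: (A, Z) = (237, 93).
After α: (233, 91).
After β⁻: (233, 92).
After α: (229, 90).
After α: (225, 88).
Z = 88 is radium.

Ra-225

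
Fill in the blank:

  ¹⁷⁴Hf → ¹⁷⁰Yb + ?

alpha particle

Conserve mass number: 174 = 170 + A, so A = 4.
Conserve atomic number: 72 = 70 + Z, so Z = 2.
A = 4 and Z = 2 is ⁴He — an alpha particle.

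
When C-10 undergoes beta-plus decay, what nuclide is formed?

Beta-plus decay: mass number changes by +0, atomic number by -1.
A: 10 = 10; Z: 6 − 1 = 5.
Z = 5 is boron, so the daughter is B-10.

B-10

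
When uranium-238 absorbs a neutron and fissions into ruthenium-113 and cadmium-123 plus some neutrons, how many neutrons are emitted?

3

Conserve mass number: 239 = 113 + 123 + k, so k = 239 − 236 = 3.
Check atomic number: 92 = 44 + 48 + 0 = 92. ✓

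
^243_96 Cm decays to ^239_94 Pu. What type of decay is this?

alpha decay

ΔA = 239 − 243 = -4; ΔZ = 94 − 96 = -2.
A drops by 4 and Z drops by 2 — the signature of alpha emission.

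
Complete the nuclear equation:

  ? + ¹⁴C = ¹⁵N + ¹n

deuteron

Conserve mass number: A + 14 = 15 + 1, so A = 2.
Conserve atomic number: Z + 6 = 7 + 0, so Z = 1.
A = 2 and Z = 1 is ²H — a deuteron.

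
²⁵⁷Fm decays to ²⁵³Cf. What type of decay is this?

ΔA = 253 − 257 = -4; ΔZ = 98 − 100 = -2.
A drops by 4 and Z drops by 2 — the signature of alpha emission.

alpha decay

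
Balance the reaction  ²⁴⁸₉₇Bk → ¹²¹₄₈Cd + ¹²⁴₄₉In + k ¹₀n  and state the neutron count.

3

Conserve mass number: 248 = 121 + 124 + k, so k = 248 − 245 = 3.
Check atomic number: 97 = 48 + 49 + 0 = 97. ✓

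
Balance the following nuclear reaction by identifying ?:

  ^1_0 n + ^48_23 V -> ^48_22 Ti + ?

proton

Conserve mass number: 1 + 48 = 48 + A, so A = 1.
Conserve atomic number: 0 + 23 = 22 + Z, so Z = 1.
A = 1 and Z = 1 is ^1_1 H — a proton.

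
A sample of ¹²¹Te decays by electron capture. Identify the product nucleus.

Sb-121

Electron capture: mass number changes by +0, atomic number by -1.
A: 121 = 121; Z: 52 − 1 = 51.
Z = 51 is antimony, so the daughter is ¹²¹Sb.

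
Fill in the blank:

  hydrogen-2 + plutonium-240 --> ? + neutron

Conserve mass number: 2 + 240 = A + 1, so A = 241.
Conserve atomic number: 1 + 94 = Z + 0, so Z = 95.
Z = 95 is americium, so the species is americium-241.

Am-241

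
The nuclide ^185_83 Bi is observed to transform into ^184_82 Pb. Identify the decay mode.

proton emission

ΔA = 184 − 185 = -1; ΔZ = 82 − 83 = -1.
A drops by 1 and Z drops by 1 — a proton was emitted.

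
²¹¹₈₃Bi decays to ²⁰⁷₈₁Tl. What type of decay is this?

ΔA = 207 − 211 = -4; ΔZ = 81 − 83 = -2.
A drops by 4 and Z drops by 2 — the signature of alpha emission.

alpha decay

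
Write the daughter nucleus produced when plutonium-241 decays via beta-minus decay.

Beta-minus decay: mass number changes by +0, atomic number by +1.
A: 241 = 241; Z: 94 + 1 = 95.
Z = 95 is americium, so the daughter is americium-241.

Am-241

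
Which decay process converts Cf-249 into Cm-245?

ΔA = 245 − 249 = -4; ΔZ = 96 − 98 = -2.
A drops by 4 and Z drops by 2 — the signature of alpha emission.

alpha decay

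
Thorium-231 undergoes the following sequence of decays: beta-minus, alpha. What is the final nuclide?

Ac-227

Start: (A, Z) = (231, 90).
After β⁻: (231, 91).
After α: (227, 89).
Z = 89 is actinium.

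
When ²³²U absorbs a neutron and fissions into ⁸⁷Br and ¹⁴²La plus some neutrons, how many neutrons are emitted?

4

Conserve mass number: 233 = 87 + 142 + k, so k = 233 − 229 = 4.
Check atomic number: 92 = 35 + 57 + 0 = 92. ✓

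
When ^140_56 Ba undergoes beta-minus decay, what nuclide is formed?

Beta-minus decay: mass number changes by +0, atomic number by +1.
A: 140 = 140; Z: 56 + 1 = 57.
Z = 57 is lanthanum, so the daughter is ^140_57 La.

La-140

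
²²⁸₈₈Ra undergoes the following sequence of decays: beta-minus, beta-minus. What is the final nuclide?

Th-228

Start: (A, Z) = (228, 88).
After β⁻: (228, 89).
After β⁻: (228, 90).
Z = 90 is thorium.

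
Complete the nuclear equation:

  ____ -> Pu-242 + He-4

Conserve mass number: A = 242 + 4, so A = 246.
Conserve atomic number: Z = 94 + 2, so Z = 96.
Z = 96 is curium, so the species is Cm-246.

Cm-246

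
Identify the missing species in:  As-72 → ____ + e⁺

Conserve mass number: 72 = A + 0, so A = 72.
Conserve atomic number: 33 = Z + 1, so Z = 32.
Z = 32 is germanium, so the species is Ge-72.

Ge-72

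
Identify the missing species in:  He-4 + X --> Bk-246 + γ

Am-242

Conserve mass number: 4 + A = 246 + 0, so A = 242.
Conserve atomic number: 2 + Z = 97 + 0, so Z = 95.
Z = 95 is americium, so the species is Am-242.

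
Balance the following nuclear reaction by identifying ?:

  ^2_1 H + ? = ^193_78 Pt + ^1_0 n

Conserve mass number: 2 + A = 193 + 1, so A = 192.
Conserve atomic number: 1 + Z = 78 + 0, so Z = 77.
Z = 77 is iridium, so the species is ^192_77 Ir.

Ir-192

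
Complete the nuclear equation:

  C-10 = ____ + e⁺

B-10

Conserve mass number: 10 = A + 0, so A = 10.
Conserve atomic number: 6 = Z + 1, so Z = 5.
Z = 5 is boron, so the species is B-10.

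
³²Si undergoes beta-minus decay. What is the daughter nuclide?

P-32

Beta-minus decay: mass number changes by +0, atomic number by +1.
A: 32 = 32; Z: 14 + 1 = 15.
Z = 15 is phosphorus, so the daughter is ³²P.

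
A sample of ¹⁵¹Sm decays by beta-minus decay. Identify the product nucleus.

Eu-151

Beta-minus decay: mass number changes by +0, atomic number by +1.
A: 151 = 151; Z: 62 + 1 = 63.
Z = 63 is europium, so the daughter is ¹⁵¹Eu.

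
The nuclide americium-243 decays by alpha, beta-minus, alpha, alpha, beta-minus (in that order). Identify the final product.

Pa-231

Start: (A, Z) = (243, 95).
After α: (239, 93).
After β⁻: (239, 94).
After α: (235, 92).
After α: (231, 90).
After β⁻: (231, 91).
Z = 91 is protactinium.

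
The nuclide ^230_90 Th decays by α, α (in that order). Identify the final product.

Rn-222

Start: (A, Z) = (230, 90).
After α: (226, 88).
After α: (222, 86).
Z = 86 is radon.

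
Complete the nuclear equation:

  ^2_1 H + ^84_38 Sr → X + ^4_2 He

Conserve mass number: 2 + 84 = A + 4, so A = 82.
Conserve atomic number: 1 + 38 = Z + 2, so Z = 37.
Z = 37 is rubidium, so the species is ^82_37 Rb.

Rb-82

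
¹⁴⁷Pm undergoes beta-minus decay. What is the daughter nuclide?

Sm-147

Beta-minus decay: mass number changes by +0, atomic number by +1.
A: 147 = 147; Z: 61 + 1 = 62.
Z = 62 is samarium, so the daughter is ¹⁴⁷Sm.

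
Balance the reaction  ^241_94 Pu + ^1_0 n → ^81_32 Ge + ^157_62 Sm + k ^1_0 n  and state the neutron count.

Conserve mass number: 242 = 81 + 157 + k, so k = 242 − 238 = 4.
Check atomic number: 94 = 32 + 62 + 0 = 94. ✓

4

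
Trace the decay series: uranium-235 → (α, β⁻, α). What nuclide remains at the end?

Ac-227

Start: (A, Z) = (235, 92).
After α: (231, 90).
After β⁻: (231, 91).
After α: (227, 89).
Z = 89 is actinium.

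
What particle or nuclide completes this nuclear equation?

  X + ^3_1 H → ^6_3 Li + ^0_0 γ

Conserve mass number: A + 3 = 6 + 0, so A = 3.
Conserve atomic number: Z + 1 = 3 + 0, so Z = 2.
Z = 2 is helium, so the species is ^3_2 He.

He-3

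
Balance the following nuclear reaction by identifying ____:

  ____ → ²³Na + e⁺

Conserve mass number: A = 23 + 0, so A = 23.
Conserve atomic number: Z = 11 + 1, so Z = 12.
Z = 12 is magnesium, so the species is ²³Mg.

Mg-23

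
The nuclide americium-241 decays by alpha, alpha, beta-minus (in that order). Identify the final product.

U-233

Start: (A, Z) = (241, 95).
After α: (237, 93).
After α: (233, 91).
After β⁻: (233, 92).
Z = 92 is uranium.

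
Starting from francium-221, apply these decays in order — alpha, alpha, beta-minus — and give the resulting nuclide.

Po-213

Start: (A, Z) = (221, 87).
After α: (217, 85).
After α: (213, 83).
After β⁻: (213, 84).
Z = 84 is polonium.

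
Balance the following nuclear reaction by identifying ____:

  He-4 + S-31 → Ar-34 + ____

neutron

Conserve mass number: 4 + 31 = 34 + A, so A = 1.
Conserve atomic number: 2 + 16 = 18 + Z, so Z = 0.
A = 1 and Z = 0 is n — a neutron.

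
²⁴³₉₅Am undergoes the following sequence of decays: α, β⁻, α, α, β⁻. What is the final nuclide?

Pa-231

Start: (A, Z) = (243, 95).
After α: (239, 93).
After β⁻: (239, 94).
After α: (235, 92).
After α: (231, 90).
After β⁻: (231, 91).
Z = 91 is protactinium.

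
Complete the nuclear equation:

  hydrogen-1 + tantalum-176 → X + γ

W-177

Conserve mass number: 1 + 176 = A + 0, so A = 177.
Conserve atomic number: 1 + 73 = Z + 0, so Z = 74.
Z = 74 is tungsten, so the species is tungsten-177.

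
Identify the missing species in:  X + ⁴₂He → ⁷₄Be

Conserve mass number: A + 4 = 7, so A = 3.
Conserve atomic number: Z + 2 = 4, so Z = 2.
Z = 2 is helium, so the species is ³₂He.

He-3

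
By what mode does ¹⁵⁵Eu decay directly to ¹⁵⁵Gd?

ΔA = 155 − 155 = 0; ΔZ = 64 − 63 = +1.
A is unchanged and Z rises by 1 — a neutron has become a proton (β⁻ decay).

beta-minus decay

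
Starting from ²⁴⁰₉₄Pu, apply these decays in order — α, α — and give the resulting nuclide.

Start: (A, Z) = (240, 94).
After α: (236, 92).
After α: (232, 90).
Z = 90 is thorium.

Th-232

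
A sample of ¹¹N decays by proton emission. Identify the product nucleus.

Proton emission: mass number changes by -1, atomic number by -1.
A: 11 − 1 = 10; Z: 7 − 1 = 6.
Z = 6 is carbon, so the daughter is ¹⁰C.

C-10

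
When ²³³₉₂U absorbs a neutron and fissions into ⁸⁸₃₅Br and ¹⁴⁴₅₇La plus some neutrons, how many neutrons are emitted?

2

Conserve mass number: 234 = 88 + 144 + k, so k = 234 − 232 = 2.
Check atomic number: 92 = 35 + 57 + 0 = 92. ✓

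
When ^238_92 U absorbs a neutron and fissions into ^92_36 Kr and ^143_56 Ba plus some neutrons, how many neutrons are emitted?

4

Conserve mass number: 239 = 92 + 143 + k, so k = 239 − 235 = 4.
Check atomic number: 92 = 36 + 56 + 0 = 92. ✓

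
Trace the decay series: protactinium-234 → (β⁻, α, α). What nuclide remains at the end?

Ra-226

Start: (A, Z) = (234, 91).
After β⁻: (234, 92).
After α: (230, 90).
After α: (226, 88).
Z = 88 is radium.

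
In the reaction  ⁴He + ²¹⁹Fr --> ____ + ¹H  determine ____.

Conserve mass number: 4 + 219 = A + 1, so A = 222.
Conserve atomic number: 2 + 87 = Z + 1, so Z = 88.
Z = 88 is radium, so the species is ²²²Ra.

Ra-222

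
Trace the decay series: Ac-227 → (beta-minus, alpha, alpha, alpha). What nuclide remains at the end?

Po-215

Start: (A, Z) = (227, 89).
After β⁻: (227, 90).
After α: (223, 88).
After α: (219, 86).
After α: (215, 84).
Z = 84 is polonium.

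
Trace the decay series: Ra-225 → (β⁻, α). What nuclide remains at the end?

Fr-221

Start: (A, Z) = (225, 88).
After β⁻: (225, 89).
After α: (221, 87).
Z = 87 is francium.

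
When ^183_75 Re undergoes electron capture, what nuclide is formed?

Electron capture: mass number changes by +0, atomic number by -1.
A: 183 = 183; Z: 75 − 1 = 74.
Z = 74 is tungsten, so the daughter is ^183_74 W.

W-183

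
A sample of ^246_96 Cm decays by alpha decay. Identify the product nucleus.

Pu-242

Alpha decay: mass number changes by -4, atomic number by -2.
A: 246 − 4 = 242; Z: 96 − 2 = 94.
Z = 94 is plutonium, so the daughter is ^242_94 Pu.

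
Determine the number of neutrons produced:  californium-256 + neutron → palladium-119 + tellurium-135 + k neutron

Conserve mass number: 257 = 119 + 135 + k, so k = 257 − 254 = 3.
Check atomic number: 98 = 46 + 52 + 0 = 98. ✓

3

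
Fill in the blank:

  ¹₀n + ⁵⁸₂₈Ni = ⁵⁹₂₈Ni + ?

Conserve mass number: 1 + 58 = 59 + A, so A = 0.
Conserve atomic number: 0 + 28 = 28 + Z, so Z = 0.
A = 0 and Z = 0 is ⁰₀γ — a gamma ray.

gamma ray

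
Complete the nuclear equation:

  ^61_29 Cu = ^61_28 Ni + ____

positron

Conserve mass number: 61 = 61 + A, so A = 0.
Conserve atomic number: 29 = 28 + Z, so Z = 1.
A = 0 and Z = 1 is ^0_1 e — a positron.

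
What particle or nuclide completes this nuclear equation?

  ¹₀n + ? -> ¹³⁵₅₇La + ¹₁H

Conserve mass number: 1 + A = 135 + 1, so A = 135.
Conserve atomic number: 0 + Z = 57 + 1, so Z = 58.
Z = 58 is cerium, so the species is ¹³⁵₅₈Ce.

Ce-135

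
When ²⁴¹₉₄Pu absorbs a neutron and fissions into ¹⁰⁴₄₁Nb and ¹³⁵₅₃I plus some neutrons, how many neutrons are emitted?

Conserve mass number: 242 = 104 + 135 + k, so k = 242 − 239 = 3.
Check atomic number: 94 = 41 + 53 + 0 = 94. ✓

3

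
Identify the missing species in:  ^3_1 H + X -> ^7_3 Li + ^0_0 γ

Conserve mass number: 3 + A = 7 + 0, so A = 4.
Conserve atomic number: 1 + Z = 3 + 0, so Z = 2.
A = 4 and Z = 2 is ^4_2 He — an alpha particle.

alpha particle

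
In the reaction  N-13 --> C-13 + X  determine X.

Conserve mass number: 13 = 13 + A, so A = 0.
Conserve atomic number: 7 = 6 + Z, so Z = 1.
A = 0 and Z = 1 is e⁺ — a positron.

positron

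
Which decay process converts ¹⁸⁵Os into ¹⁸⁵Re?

ΔA = 185 − 185 = 0; ΔZ = 75 − 76 = -1.
A is unchanged and Z drops by 1 — a proton has become a neutron (β⁺ emission or electron capture).

beta-plus decay or electron capture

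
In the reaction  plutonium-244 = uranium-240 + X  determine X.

alpha particle

Conserve mass number: 244 = 240 + A, so A = 4.
Conserve atomic number: 94 = 92 + Z, so Z = 2.
A = 4 and Z = 2 is helium-4 — an alpha particle.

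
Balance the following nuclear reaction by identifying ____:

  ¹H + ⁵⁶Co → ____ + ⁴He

Conserve mass number: 1 + 56 = A + 4, so A = 53.
Conserve atomic number: 1 + 27 = Z + 2, so Z = 26.
Z = 26 is iron, so the species is ⁵³Fe.

Fe-53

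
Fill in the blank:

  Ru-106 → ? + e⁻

Conserve mass number: 106 = A + 0, so A = 106.
Conserve atomic number: 44 = Z − 1, so Z = 45.
Z = 45 is rhodium, so the species is Rh-106.

Rh-106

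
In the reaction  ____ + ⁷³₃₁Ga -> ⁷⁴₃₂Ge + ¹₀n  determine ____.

Conserve mass number: A + 73 = 74 + 1, so A = 2.
Conserve atomic number: Z + 31 = 32 + 0, so Z = 1.
A = 2 and Z = 1 is ²₁H — a deuteron.

deuteron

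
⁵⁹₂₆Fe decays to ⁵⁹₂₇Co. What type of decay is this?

ΔA = 59 − 59 = 0; ΔZ = 27 − 26 = +1.
A is unchanged and Z rises by 1 — a neutron has become a proton (β⁻ decay).

beta-minus decay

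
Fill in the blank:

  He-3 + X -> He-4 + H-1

Conserve mass number: 3 + A = 4 + 1, so A = 2.
Conserve atomic number: 2 + Z = 2 + 1, so Z = 1.
A = 2 and Z = 1 is H-2 — a deuteron.

deuteron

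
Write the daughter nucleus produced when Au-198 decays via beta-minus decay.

Beta-minus decay: mass number changes by +0, atomic number by +1.
A: 198 = 198; Z: 79 + 1 = 80.
Z = 80 is mercury, so the daughter is Hg-198.

Hg-198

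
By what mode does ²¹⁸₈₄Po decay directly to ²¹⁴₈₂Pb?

ΔA = 214 − 218 = -4; ΔZ = 82 − 84 = -2.
A drops by 4 and Z drops by 2 — the signature of alpha emission.

alpha decay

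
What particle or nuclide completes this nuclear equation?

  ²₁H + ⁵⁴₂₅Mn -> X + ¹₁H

Mn-55

Conserve mass number: 2 + 54 = A + 1, so A = 55.
Conserve atomic number: 1 + 25 = Z + 1, so Z = 25.
Z = 25 is manganese, so the species is ⁵⁵₂₅Mn.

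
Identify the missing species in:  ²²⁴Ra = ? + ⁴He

Conserve mass number: 224 = A + 4, so A = 220.
Conserve atomic number: 88 = Z + 2, so Z = 86.
Z = 86 is radon, so the species is ²²⁰Rn.

Rn-220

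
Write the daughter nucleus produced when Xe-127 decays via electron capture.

Electron capture: mass number changes by +0, atomic number by -1.
A: 127 = 127; Z: 54 − 1 = 53.
Z = 53 is iodine, so the daughter is I-127.

I-127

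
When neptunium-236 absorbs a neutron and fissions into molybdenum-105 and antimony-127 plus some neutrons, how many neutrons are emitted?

Conserve mass number: 237 = 105 + 127 + k, so k = 237 − 232 = 5.
Check atomic number: 93 = 42 + 51 + 0 = 93. ✓

5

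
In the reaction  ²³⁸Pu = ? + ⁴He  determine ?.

U-234

Conserve mass number: 238 = A + 4, so A = 234.
Conserve atomic number: 94 = Z + 2, so Z = 92.
Z = 92 is uranium, so the species is ²³⁴U.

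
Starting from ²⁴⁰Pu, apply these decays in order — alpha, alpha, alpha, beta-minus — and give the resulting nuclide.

Start: (A, Z) = (240, 94).
After α: (236, 92).
After α: (232, 90).
After α: (228, 88).
After β⁻: (228, 89).
Z = 89 is actinium.

Ac-228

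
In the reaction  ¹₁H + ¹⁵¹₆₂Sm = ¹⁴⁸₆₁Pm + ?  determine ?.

Conserve mass number: 1 + 151 = 148 + A, so A = 4.
Conserve atomic number: 1 + 62 = 61 + Z, so Z = 2.
A = 4 and Z = 2 is ⁴₂He — an alpha particle.

alpha particle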